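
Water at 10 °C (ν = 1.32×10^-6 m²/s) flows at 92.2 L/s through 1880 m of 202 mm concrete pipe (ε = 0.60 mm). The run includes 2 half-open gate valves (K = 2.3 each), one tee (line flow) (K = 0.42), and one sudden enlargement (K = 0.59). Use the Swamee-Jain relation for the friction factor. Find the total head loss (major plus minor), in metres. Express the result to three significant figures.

V = 4Q/(πD²) = 2.877 m/s; V²/2g = 0.4219 m
Re = 4.40×10^5, ε/D = 0.00297 → f = 0.02652 (Swamee-Jain)
Major: h_f = f(L/D)·V²/2g = 0.02652·9307·0.4219 = 104.1 m
Minor: ΣK = 5.61; h_m = ΣK·V²/2g = 2.367 m
Total H_L = 104.1 + 2.367 = 106.5 m

H_L ≈ 106 m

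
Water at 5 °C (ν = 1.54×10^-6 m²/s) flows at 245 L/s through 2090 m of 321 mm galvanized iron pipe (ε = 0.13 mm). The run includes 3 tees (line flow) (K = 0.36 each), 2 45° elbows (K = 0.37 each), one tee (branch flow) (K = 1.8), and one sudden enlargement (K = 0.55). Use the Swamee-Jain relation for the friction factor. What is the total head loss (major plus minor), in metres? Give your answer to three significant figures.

V = 4Q/(πD²) = 3.027 m/s; V²/2g = 0.4671 m
Re = 6.31×10^5, ε/D = 4.05×10^-4 → f = 0.01694 (Swamee-Jain)
Major: h_f = f(L/D)·V²/2g = 0.01694·6511·0.4671 = 51.52 m
Minor: ΣK = 4.17; h_m = ΣK·V²/2g = 1.948 m
Total H_L = 51.52 + 1.948 = 53.47 m

H_L ≈ 53.5 m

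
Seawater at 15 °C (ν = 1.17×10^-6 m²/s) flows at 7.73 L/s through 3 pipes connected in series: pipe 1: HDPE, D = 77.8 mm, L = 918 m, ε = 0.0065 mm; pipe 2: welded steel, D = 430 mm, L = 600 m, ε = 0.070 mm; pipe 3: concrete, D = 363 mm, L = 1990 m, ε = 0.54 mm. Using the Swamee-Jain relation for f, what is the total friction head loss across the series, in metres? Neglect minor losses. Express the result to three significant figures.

H ≈ 28.8 m

Pipe 1: V = 1.626 m/s, Re = 1.08×10^5, ε/D = 8.35×10^-5, f = 0.01809, h_1 = f(L/D)V²/2g = 28.77 m
Pipe 2: V = 0.05323 m/s, Re = 1.96×10^4, ε/D = 1.63×10^-4, f = 0.02636, h_2 = f(L/D)V²/2g = 0.005311 m
Pipe 3: V = 0.07469 m/s, Re = 2.32×10^4, ε/D = 0.00149, f = 0.02840, h_3 = f(L/D)V²/2g = 0.04427 m
Series → Q common, losses add: H = Σh = 28.82 m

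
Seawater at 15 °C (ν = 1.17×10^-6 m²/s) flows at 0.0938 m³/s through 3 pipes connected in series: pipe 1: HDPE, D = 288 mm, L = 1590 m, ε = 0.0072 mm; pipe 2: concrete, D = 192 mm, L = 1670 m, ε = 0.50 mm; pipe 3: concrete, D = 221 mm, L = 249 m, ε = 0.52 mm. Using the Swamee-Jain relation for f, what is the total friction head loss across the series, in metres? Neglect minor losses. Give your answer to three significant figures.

Pipe 1: V = 1.440 m/s, Re = 3.54×10^5, ε/D = 2.50×10^-5, f = 0.01425, h_1 = f(L/D)V²/2g = 8.316 m
Pipe 2: V = 3.240 m/s, Re = 5.32×10^5, ε/D = 0.00260, f = 0.02555, h_2 = f(L/D)V²/2g = 118.9 m
Pipe 3: V = 2.445 m/s, Re = 4.62×10^5, ε/D = 0.00235, f = 0.02494, h_3 = f(L/D)V²/2g = 8.562 m
Series → Q common, losses add: H = Σh = 135.7 m

H ≈ 136 m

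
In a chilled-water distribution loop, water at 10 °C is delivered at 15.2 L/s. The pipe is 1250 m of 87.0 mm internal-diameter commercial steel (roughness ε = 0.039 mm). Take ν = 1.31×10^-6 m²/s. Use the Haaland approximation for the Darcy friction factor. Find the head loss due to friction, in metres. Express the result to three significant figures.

h_f ≈ 89.3 m

V = 4Q/(πD²) = 4·0.0152/(π·0.0870²) = 2.557 m/s
Re = VD/ν = 2.557·0.0870/1.31×10^-6 = 1.70×10^5 → turbulent
ε/D = 0.039/87.0 = 4.48×10^-4
Haaland: f = 0.01865
h_f = f(L/D)V²/(2g) = 0.01865·(1250/0.0870)·2.557²/(2·9.81) = 89.30 m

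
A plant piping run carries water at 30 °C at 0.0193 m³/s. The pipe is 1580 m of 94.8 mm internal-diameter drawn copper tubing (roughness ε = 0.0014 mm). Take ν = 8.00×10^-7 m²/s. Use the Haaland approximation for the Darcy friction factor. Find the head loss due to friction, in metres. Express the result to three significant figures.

V = 4Q/(πD²) = 4·0.0193/(π·0.0948²) = 2.734 m/s
Re = VD/ν = 2.734·0.0948/8.00×10^-7 = 3.24×10^5 → turbulent
ε/D = 0.0014/94.8 = 1.48×10^-5
Haaland: f = 0.01427
h_f = f(L/D)V²/(2g) = 0.01427·(1580/0.0948)·2.734²/(2·9.81) = 90.60 m

h_f ≈ 90.6 m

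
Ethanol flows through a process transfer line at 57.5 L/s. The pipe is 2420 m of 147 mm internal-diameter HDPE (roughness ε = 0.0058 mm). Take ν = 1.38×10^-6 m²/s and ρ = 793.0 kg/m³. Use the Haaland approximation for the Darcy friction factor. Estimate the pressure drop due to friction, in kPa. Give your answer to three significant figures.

Δp ≈ 1070 kPa

V = 4Q/(πD²) = 4·0.0575/(π·0.147²) = 3.388 m/s
Re = VD/ν = 3.388·0.147/1.38×10^-6 = 3.61×10^5 → turbulent
ε/D = 0.0058/147 = 3.95×10^-5
Haaland: f = 0.01425
h_f = f(L/D)V²/(2g) = 0.01425·(2420/0.147)·3.388²/(2·9.81) = 137.2 m
Δp = ρg·h_f = 793.0·9.81·137.2 = 1067 kPa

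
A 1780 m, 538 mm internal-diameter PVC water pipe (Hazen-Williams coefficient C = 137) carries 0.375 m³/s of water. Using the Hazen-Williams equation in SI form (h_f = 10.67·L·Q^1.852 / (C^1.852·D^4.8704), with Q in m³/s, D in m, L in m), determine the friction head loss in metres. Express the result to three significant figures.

h_f = 10.67·1780·0.375^1.852 / (137^1.852·0.538^4.8704) = 6.977 m

h_f ≈ 6.98 m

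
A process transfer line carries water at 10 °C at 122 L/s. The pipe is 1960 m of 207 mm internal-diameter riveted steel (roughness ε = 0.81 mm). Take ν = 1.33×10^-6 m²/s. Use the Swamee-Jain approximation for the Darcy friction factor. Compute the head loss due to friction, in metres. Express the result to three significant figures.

h_f ≈ 181 m

V = 4Q/(πD²) = 4·0.122/(π·0.207²) = 3.625 m/s
Re = VD/ν = 3.625·0.207/1.33×10^-6 = 5.64×10^5 → turbulent
ε/D = 0.81/207 = 0.00391
Swamee-Jain: f = 0.02853
h_f = f(L/D)V²/(2g) = 0.02853·(1960/0.207)·3.625²/(2·9.81) = 180.9 m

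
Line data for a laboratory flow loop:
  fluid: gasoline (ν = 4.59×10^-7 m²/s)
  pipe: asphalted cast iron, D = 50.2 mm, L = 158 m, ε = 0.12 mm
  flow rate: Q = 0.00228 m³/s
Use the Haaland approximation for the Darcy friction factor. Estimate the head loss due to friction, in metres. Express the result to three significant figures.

V = 4Q/(πD²) = 4·0.00228/(π·0.0502²) = 1.152 m/s
Re = VD/ν = 1.152·0.0502/4.59×10^-7 = 1.26×10^5 → turbulent
ε/D = 0.12/50.2 = 0.00239
Haaland: f = 0.02571
h_f = f(L/D)V²/(2g) = 0.02571·(158/0.0502)·1.152²/(2·9.81) = 5.472 m

h_f ≈ 5.47 m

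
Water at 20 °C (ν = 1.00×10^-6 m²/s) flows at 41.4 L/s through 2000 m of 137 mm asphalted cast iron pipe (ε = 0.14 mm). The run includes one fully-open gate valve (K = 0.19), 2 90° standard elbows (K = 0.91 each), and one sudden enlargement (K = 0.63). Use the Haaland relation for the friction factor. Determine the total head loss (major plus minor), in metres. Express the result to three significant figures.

H_L ≈ 121 m

V = 4Q/(πD²) = 2.808 m/s; V²/2g = 0.4020 m
Re = 3.85×10^5, ε/D = 0.00102 → f = 0.02044 (Haaland)
Major: h_f = f(L/D)·V²/2g = 0.02044·14599·0.4020 = 120.0 m
Minor: ΣK = 2.64; h_m = ΣK·V²/2g = 1.061 m
Total H_L = 120.0 + 1.061 = 121.0 m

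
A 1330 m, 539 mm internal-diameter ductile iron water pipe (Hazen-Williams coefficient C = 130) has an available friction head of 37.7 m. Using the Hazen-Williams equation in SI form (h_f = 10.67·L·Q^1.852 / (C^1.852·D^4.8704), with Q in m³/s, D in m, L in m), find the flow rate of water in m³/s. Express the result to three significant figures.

Q ≈ 1.04 m³/s

Rearranging: Q = [h_f·C^1.852·D^4.8704 / (10.67·L)]^(1/1.852)
Q = [37.7·130^1.852·0.539^4.8704 / (10.67·1330)]^0.540 = 1.041 m³/s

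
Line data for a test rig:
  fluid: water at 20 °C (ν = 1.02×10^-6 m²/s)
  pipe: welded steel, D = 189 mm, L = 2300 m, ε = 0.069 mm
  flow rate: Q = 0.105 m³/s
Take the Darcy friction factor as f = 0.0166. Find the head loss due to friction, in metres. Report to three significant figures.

h_f ≈ 144 m

V = 4Q/(πD²) = 4·0.105/(π·0.189²) = 3.743 m/s
h_f = f(L/D)V²/(2g) = 0.01660·(2300/0.189)·3.743²/(2·9.81) = 144.2 m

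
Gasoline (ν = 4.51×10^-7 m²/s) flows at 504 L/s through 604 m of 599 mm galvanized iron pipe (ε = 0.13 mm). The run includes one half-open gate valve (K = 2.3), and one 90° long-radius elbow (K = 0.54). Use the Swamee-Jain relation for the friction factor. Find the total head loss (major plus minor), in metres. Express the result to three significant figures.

H_L ≈ 2.84 m

V = 4Q/(πD²) = 1.788 m/s; V²/2g = 0.1630 m
Re = 2.38×10^6, ε/D = 2.17×10^-4 → f = 0.01444 (Swamee-Jain)
Major: h_f = f(L/D)·V²/2g = 0.01444·1008·0.1630 = 2.375 m
Minor: ΣK = 2.84; h_m = ΣK·V²/2g = 0.4630 m
Total H_L = 2.375 + 0.4630 = 2.838 m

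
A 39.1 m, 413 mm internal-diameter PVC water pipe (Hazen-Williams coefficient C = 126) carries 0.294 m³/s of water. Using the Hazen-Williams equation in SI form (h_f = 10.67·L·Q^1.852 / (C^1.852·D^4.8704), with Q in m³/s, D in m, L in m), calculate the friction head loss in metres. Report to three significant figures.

h_f ≈ 0.413 m

h_f = 10.67·39.1·0.294^1.852 / (126^1.852·0.413^4.8704) = 0.4133 m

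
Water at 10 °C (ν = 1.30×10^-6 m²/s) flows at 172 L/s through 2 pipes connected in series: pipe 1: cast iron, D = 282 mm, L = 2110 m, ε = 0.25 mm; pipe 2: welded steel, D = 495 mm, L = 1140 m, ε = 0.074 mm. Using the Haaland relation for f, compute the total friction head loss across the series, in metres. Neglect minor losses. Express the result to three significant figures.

H ≈ 58.1 m

Pipe 1: V = 2.754 m/s, Re = 5.97×10^5, ε/D = 8.87×10^-4, f = 0.01959, h_1 = f(L/D)V²/2g = 56.66 m
Pipe 2: V = 0.8938 m/s, Re = 3.40×10^5, ε/D = 1.49×10^-4, f = 0.01542, h_2 = f(L/D)V²/2g = 1.446 m
Series → Q common, losses add: H = Σh = 58.10 m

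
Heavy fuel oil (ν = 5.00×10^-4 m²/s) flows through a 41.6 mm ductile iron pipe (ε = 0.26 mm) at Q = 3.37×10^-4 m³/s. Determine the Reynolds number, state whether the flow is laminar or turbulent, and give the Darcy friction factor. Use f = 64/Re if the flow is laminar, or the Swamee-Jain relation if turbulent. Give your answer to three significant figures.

Re ≈ 20.6; laminar; f = 64/Re ≈ 3.10

V = 4Q/(πD²) = 0.2479 m/s
Re = VD/ν = 0.2479·0.0416/5.00×10^-4 = 20.6
Re < 2300 → laminar → f = 64/Re = 3.102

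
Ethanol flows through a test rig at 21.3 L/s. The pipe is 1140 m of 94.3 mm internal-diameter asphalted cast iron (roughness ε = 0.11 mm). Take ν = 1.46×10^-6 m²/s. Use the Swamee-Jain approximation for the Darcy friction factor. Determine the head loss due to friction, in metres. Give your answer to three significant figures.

V = 4Q/(πD²) = 4·0.0213/(π·0.0943²) = 3.050 m/s
Re = VD/ν = 3.050·0.0943/1.46×10^-6 = 1.97×10^5 → turbulent
ε/D = 0.11/94.3 = 0.00117
Swamee-Jain: f = 0.02184
h_f = f(L/D)V²/(2g) = 0.02184·(1140/0.0943)·3.050²/(2·9.81) = 125.2 m

h_f ≈ 125 m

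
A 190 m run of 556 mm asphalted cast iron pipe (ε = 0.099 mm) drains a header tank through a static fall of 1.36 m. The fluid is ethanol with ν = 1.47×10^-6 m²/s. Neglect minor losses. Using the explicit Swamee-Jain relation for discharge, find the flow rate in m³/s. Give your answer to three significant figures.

Q ≈ 0.562 m³/s

Swamee-Jain (Type II): Q = -0.965·√(gD⁵h_f/L)·ln[ε/(3.7D) + √(3.17ν²L/(gD³h_f))]
√(gD⁵h_f/L) = √(9.81·0.556⁵·1.36/190) = 0.06108
ε/(3.7D) = 4.81×10^-5; √(3.17ν²L/(gD³h_f)) = 2.38×10^-5
Q = -0.965·0.06108·ln(7.195×10^-5) = 0.5623 m³/s
Check: V = 2.32 m/s, Re = 8.76×10^5, f = 0.01465, h_f = 1.37 m ≈ 1.36 m ✓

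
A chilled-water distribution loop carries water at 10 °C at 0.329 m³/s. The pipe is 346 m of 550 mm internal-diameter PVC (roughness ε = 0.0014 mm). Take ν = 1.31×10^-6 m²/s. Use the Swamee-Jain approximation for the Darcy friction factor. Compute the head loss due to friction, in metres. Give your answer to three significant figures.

h_f ≈ 0.786 m

V = 4Q/(πD²) = 4·0.329/(π·0.550²) = 1.385 m/s
Re = VD/ν = 1.385·0.550/1.31×10^-6 = 5.81×10^5 → turbulent
ε/D = 0.0014/550 = 2.55×10^-6
Swamee-Jain: f = 0.01279
h_f = f(L/D)V²/(2g) = 0.01279·(346/0.550)·1.385²/(2·9.81) = 0.7864 m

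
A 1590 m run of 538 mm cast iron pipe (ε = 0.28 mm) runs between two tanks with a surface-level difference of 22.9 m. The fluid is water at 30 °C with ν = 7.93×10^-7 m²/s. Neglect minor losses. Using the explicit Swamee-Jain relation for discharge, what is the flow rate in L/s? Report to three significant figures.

Q ≈ 678 L/s

Swamee-Jain (Type II): Q = -0.965·√(gD⁵h_f/L)·ln[ε/(3.7D) + √(3.17ν²L/(gD³h_f))]
√(gD⁵h_f/L) = √(9.81·0.538⁵·22.9/1590) = 0.07980
ε/(3.7D) = 1.41×10^-4; √(3.17ν²L/(gD³h_f)) = 9.52×10^-6
Q = -0.965·0.07980·ln(1.502×10^-4) = 0.6780 m³/s
Check: V = 2.98 m/s, Re = 2.02×10^6, f = 0.01717, h_f = 23.0 m ≈ 22.9 m ✓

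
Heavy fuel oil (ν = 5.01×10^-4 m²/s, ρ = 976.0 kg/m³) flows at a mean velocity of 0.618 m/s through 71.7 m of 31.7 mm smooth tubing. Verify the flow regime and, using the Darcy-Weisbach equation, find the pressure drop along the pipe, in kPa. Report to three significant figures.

Δp ≈ 690 kPa

Re = VD/ν = 0.618·0.03170/5.01×10^-4 = 39.1 → laminar (Re < 2300)
f = 64/Re = 1.637
h_f = f(L/D)V²/(2g) = 1.637·(71.7/0.03170)·0.618²/(2·9.81) = 72.06 m
Δp = ρg·h_f = 976.0·9.81·72.06 = 690.0 kPa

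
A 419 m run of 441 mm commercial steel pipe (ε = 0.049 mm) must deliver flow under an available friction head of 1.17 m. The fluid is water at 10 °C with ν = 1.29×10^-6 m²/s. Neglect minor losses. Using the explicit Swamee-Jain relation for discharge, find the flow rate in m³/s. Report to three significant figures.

Swamee-Jain (Type II): Q = -0.965·√(gD⁵h_f/L)·ln[ε/(3.7D) + √(3.17ν²L/(gD³h_f))]
√(gD⁵h_f/L) = √(9.81·0.441⁵·1.17/419) = 0.02138
ε/(3.7D) = 3.00×10^-5; √(3.17ν²L/(gD³h_f)) = 4.74×10^-5
Q = -0.965·0.02138·ln(7.742×10^-5) = 0.1953 m³/s
Check: V = 1.28 m/s, Re = 4.37×10^5, f = 0.01482, h_f = 1.17 m ≈ 1.17 m ✓

Q ≈ 0.195 m³/s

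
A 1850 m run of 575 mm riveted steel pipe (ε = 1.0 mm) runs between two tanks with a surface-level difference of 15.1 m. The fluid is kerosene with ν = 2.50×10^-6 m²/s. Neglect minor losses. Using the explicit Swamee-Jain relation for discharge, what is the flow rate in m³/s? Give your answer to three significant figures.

Q ≈ 0.520 m³/s

Swamee-Jain (Type II): Q = -0.965·√(gD⁵h_f/L)·ln[ε/(3.7D) + √(3.17ν²L/(gD³h_f))]
√(gD⁵h_f/L) = √(9.81·0.575⁵·15.1/1850) = 0.07094
ε/(3.7D) = 4.70×10^-4; √(3.17ν²L/(gD³h_f)) = 3.61×10^-5
Q = -0.965·0.07094·ln(5.061×10^-4) = 0.5195 m³/s
Check: V = 2.00 m/s, Re = 4.60×10^5, f = 0.02313, h_f = 15.2 m ≈ 15.1 m ✓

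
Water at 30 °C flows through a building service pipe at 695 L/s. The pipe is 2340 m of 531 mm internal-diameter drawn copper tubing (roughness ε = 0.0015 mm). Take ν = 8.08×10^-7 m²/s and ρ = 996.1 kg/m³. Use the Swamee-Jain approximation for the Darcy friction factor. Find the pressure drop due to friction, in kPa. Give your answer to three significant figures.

Δp ≈ 225 kPa

V = 4Q/(πD²) = 4·0.695/(π·0.531²) = 3.138 m/s
Re = VD/ν = 3.138·0.531/8.08×10^-7 = 2.06×10^6 → turbulent
ε/D = 0.0015/531 = 2.82×10^-6
Swamee-Jain: f = 0.01042
h_f = f(L/D)V²/(2g) = 0.01042·(2340/0.531)·3.138²/(2·9.81) = 23.06 m
Δp = ρg·h_f = 996.1·9.81·23.06 = 225.4 kPa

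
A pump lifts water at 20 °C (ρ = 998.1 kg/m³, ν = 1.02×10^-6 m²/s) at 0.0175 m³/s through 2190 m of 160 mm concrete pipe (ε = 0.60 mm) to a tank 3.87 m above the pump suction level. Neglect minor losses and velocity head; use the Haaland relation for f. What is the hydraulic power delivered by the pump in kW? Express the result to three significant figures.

P_hyd ≈ 3.26 kW

V = 4Q/(πD²) = 0.8704 m/s; Re = 1.37×10^5; ε/D = 0.00375; f = 0.02870
h_f = f(L/D)V²/2g = 15.17 m
Total head H = z + h_f = 3.87 + 15.17 = 19.04 m
P_hyd = ρgQH = 998.1·9.81·0.0175·19.04 = 3.262 kW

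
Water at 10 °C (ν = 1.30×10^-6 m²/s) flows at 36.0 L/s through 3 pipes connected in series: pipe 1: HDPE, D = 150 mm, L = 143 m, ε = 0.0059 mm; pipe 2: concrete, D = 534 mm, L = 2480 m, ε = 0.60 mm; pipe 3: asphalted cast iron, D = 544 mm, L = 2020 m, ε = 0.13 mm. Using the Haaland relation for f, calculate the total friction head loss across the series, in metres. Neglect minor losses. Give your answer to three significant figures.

Pipe 1: V = 2.037 m/s, Re = 2.35×10^5, ε/D = 3.93×10^-5, f = 0.01531, h_1 = f(L/D)V²/2g = 3.087 m
Pipe 2: V = 0.1607 m/s, Re = 6.60×10^4, ε/D = 0.00112, f = 0.02329, h_2 = f(L/D)V²/2g = 0.1425 m
Pipe 3: V = 0.1549 m/s, Re = 6.48×10^4, ε/D = 2.39×10^-4, f = 0.02040, h_3 = f(L/D)V²/2g = 0.09260 m
Series → Q common, losses add: H = Σh = 3.323 m

H ≈ 3.32 m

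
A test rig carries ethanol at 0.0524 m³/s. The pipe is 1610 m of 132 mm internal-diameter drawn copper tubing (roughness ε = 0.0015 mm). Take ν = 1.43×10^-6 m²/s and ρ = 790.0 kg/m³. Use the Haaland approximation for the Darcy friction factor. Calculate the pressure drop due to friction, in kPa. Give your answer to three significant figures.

V = 4Q/(πD²) = 4·0.0524/(π·0.132²) = 3.829 m/s
Re = VD/ν = 3.829·0.132/1.43×10^-6 = 3.53×10^5 → turbulent
ε/D = 0.0015/132 = 1.14×10^-5
Haaland: f = 0.01401
h_f = f(L/D)V²/(2g) = 0.01401·(1610/0.132)·3.829²/(2·9.81) = 127.7 m
Δp = ρg·h_f = 790.0·9.81·127.7 = 989.9 kPa

Δp ≈ 990 kPa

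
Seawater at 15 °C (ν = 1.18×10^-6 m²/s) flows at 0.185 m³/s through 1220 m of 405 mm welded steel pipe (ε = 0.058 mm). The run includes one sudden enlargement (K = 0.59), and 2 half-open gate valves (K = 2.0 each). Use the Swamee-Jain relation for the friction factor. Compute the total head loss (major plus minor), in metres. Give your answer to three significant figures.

V = 4Q/(πD²) = 1.436 m/s; V²/2g = 0.1051 m
Re = 4.93×10^5, ε/D = 1.43×10^-4 → f = 0.01497 (Swamee-Jain)
Major: h_f = f(L/D)·V²/2g = 0.01497·3012·0.1051 = 4.740 m
Minor: ΣK = 4.59; h_m = ΣK·V²/2g = 0.4825 m
Total H_L = 4.740 + 0.4825 = 5.222 m

H_L ≈ 5.22 m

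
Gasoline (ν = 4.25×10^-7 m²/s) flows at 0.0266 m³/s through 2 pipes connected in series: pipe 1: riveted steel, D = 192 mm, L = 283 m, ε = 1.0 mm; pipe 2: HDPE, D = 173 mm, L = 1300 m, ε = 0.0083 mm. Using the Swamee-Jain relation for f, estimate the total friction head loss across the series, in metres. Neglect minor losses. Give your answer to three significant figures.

Pipe 1: V = 0.9187 m/s, Re = 4.15×10^5, ε/D = 0.00521, f = 0.03108, h_1 = f(L/D)V²/2g = 1.971 m
Pipe 2: V = 1.132 m/s, Re = 4.61×10^5, ε/D = 4.80×10^-5, f = 0.01397, h_2 = f(L/D)V²/2g = 6.852 m
Series → Q common, losses add: H = Σh = 8.823 m

H ≈ 8.82 m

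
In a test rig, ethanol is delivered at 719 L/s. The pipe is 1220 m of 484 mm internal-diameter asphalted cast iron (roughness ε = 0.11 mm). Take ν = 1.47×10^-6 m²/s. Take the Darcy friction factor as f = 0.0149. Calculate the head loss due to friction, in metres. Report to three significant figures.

V = 4Q/(πD²) = 4·0.719/(π·0.484²) = 3.908 m/s
h_f = f(L/D)V²/(2g) = 0.01490·(1220/0.484)·3.908²/(2·9.81) = 29.23 m

h_f ≈ 29.2 m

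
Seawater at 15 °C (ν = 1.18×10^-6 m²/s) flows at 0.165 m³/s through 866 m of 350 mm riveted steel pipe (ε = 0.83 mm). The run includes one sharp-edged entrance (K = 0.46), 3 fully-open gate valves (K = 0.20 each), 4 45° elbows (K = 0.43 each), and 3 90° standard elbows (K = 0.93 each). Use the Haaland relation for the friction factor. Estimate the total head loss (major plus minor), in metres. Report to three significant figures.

H_L ≈ 10.1 m

V = 4Q/(πD²) = 1.715 m/s; V²/2g = 0.1499 m
Re = 5.09×10^5, ε/D = 0.00237 → f = 0.02485 (Haaland)
Major: h_f = f(L/D)·V²/2g = 0.02485·2474·0.1499 = 9.217 m
Minor: ΣK = 5.57; h_m = ΣK·V²/2g = 0.8350 m
Total H_L = 9.217 + 0.8350 = 10.05 m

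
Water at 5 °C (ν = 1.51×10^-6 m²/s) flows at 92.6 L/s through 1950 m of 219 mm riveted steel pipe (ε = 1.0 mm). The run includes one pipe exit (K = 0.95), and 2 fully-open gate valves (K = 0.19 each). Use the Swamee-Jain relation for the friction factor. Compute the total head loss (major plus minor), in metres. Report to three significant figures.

V = 4Q/(πD²) = 2.458 m/s; V²/2g = 0.3080 m
Re = 3.57×10^5, ε/D = 0.00457 → f = 0.02996 (Swamee-Jain)
Major: h_f = f(L/D)·V²/2g = 0.02996·8904·0.3080 = 82.16 m
Minor: ΣK = 1.33; h_m = ΣK·V²/2g = 0.4097 m
Total H_L = 82.16 + 0.4097 = 82.57 m

H_L ≈ 82.6 m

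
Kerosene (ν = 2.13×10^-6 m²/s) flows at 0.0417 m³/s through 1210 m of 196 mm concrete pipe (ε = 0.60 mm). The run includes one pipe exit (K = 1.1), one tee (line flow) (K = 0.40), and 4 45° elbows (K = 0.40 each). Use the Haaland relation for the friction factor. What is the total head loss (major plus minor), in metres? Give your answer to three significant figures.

H_L ≈ 16.7 m

V = 4Q/(πD²) = 1.382 m/s; V²/2g = 0.09736 m
Re = 1.27×10^5, ε/D = 0.00306 → f = 0.02729 (Haaland)
Major: h_f = f(L/D)·V²/2g = 0.02729·6173·0.09736 = 16.40 m
Minor: ΣK = 3.10; h_m = ΣK·V²/2g = 0.3018 m
Total H_L = 16.40 + 0.3018 = 16.70 m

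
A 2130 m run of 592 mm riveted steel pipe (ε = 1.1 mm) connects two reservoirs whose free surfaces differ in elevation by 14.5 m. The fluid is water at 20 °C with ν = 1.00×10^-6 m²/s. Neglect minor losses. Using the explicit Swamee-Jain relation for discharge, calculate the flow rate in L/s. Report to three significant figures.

Swamee-Jain (Type II): Q = -0.965·√(gD⁵h_f/L)·ln[ε/(3.7D) + √(3.17ν²L/(gD³h_f))]
√(gD⁵h_f/L) = √(9.81·0.592⁵·14.5/2130) = 0.06968
ε/(3.7D) = 5.02×10^-4; √(3.17ν²L/(gD³h_f)) = 1.51×10^-5
Q = -0.965·0.06968·ln(5.173×10^-4) = 0.5088 m³/s
Check: V = 1.85 m/s, Re = 1.09×10^6, f = 0.02322, h_f = 14.6 m ≈ 14.5 m ✓

Q ≈ 509 L/s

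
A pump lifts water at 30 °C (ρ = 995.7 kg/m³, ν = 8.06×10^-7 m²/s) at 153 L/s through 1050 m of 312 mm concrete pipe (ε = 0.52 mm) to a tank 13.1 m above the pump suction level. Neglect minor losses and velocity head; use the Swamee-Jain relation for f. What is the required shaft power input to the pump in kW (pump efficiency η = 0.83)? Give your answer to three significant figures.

V = 4Q/(πD²) = 2.001 m/s; Re = 7.75×10^5; ε/D = 0.00167; f = 0.02269
h_f = f(L/D)V²/2g = 15.59 m
Total head H = z + h_f = 13.1 + 15.59 = 28.69 m
P_hyd = ρgQH = 995.7·9.81·0.153·28.69 = 42.87 kW
P_shaft = P_hyd/η = 42.87/0.83 = 51.65 kW

P_shaft ≈ 51.7 kW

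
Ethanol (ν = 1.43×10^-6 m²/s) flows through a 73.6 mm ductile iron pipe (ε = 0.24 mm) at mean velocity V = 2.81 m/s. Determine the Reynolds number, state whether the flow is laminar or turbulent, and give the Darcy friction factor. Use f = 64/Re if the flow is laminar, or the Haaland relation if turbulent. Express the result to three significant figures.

Re ≈ 1.45×10^5; turbulent; f ≈ 0.0276

Re = VD/ν = 2.810·0.0736/1.43×10^-6 = 1.45×10^5
Re > 4000 → turbulent; ε/D = 0.00326
Haaland: f = 0.02762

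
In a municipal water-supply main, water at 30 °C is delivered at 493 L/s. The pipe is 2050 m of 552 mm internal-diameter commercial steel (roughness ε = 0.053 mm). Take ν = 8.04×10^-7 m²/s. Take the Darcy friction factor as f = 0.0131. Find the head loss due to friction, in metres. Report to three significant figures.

h_f ≈ 10.5 m

V = 4Q/(πD²) = 4·0.493/(π·0.552²) = 2.060 m/s
h_f = f(L/D)V²/(2g) = 0.01310·(2050/0.552)·2.060²/(2·9.81) = 10.52 m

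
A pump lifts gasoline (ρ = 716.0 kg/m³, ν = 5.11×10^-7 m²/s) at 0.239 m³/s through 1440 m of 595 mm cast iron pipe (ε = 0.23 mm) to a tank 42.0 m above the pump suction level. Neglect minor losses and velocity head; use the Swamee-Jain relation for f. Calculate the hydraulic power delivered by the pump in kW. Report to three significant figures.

P_hyd ≈ 73.0 kW

V = 4Q/(πD²) = 0.8596 m/s; Re = 1.00×10^6; ε/D = 3.87×10^-4; f = 0.01648
h_f = f(L/D)V²/2g = 1.502 m
Total head H = z + h_f = 42.0 + 1.502 = 43.50 m
P_hyd = ρgQH = 716.0·9.81·0.239·43.50 = 73.03 kW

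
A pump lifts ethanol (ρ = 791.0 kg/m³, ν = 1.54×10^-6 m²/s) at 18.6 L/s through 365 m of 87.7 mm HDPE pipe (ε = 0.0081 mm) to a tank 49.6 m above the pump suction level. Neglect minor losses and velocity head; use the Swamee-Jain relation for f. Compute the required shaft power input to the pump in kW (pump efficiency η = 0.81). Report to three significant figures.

V = 4Q/(πD²) = 3.079 m/s; Re = 1.75×10^5; ε/D = 9.24×10^-5; f = 0.01668
h_f = f(L/D)V²/2g = 33.55 m
Total head H = z + h_f = 49.6 + 33.55 = 83.15 m
P_hyd = ρgQH = 791.0·9.81·0.0186·83.15 = 12.00 kW
P_shaft = P_hyd/η = 12.00/0.81 = 14.82 kW

P_shaft ≈ 14.8 kW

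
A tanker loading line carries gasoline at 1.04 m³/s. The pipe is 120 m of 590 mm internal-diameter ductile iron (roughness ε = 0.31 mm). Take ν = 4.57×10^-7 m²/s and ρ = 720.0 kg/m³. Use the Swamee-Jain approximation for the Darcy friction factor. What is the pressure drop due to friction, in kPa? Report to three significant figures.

V = 4Q/(πD²) = 4·1.04/(π·0.590²) = 3.804 m/s
Re = VD/ν = 3.804·0.590/4.57×10^-7 = 4.91×10^6 → turbulent
ε/D = 0.31/590 = 5.25×10^-4
Swamee-Jain: f = 0.01703
h_f = f(L/D)V²/(2g) = 0.01703·(120/0.590)·3.804²/(2·9.81) = 2.555 m
Δp = ρg·h_f = 720.0·9.81·2.555 = 18.04 kPa

Δp ≈ 18.0 kPa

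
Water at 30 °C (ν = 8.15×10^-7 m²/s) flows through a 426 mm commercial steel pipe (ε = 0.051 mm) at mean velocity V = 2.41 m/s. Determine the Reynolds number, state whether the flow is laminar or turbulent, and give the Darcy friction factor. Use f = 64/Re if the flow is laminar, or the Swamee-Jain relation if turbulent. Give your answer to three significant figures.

Re = VD/ν = 2.410·0.426/8.15×10^-7 = 1.26×10^6
Re > 4000 → turbulent; ε/D = 1.20×10^-4
Swamee-Jain: f = 0.01356

Re ≈ 1.26×10^6; turbulent; f ≈ 0.0136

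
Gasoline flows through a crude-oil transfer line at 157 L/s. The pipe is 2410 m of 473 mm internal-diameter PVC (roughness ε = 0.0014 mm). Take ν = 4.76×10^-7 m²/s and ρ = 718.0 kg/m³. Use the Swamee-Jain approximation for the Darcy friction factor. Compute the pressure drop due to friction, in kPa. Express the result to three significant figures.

V = 4Q/(πD²) = 4·0.157/(π·0.473²) = 0.8935 m/s
Re = VD/ν = 0.8935·0.473/4.76×10^-7 = 8.88×10^5 → turbulent
ε/D = 0.0014/473 = 2.96×10^-6
Swamee-Jain: f = 0.01191
h_f = f(L/D)V²/(2g) = 0.01191·(2410/0.473)·0.8935²/(2·9.81) = 2.470 m
Δp = ρg·h_f = 718.0·9.81·2.470 = 17.39 kPa

Δp ≈ 17.4 kPa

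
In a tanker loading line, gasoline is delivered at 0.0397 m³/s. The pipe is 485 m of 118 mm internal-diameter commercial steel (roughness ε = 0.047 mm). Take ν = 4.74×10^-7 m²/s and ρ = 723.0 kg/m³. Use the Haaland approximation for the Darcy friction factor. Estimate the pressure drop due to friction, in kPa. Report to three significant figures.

Δp ≈ 323 kPa

V = 4Q/(πD²) = 4·0.0397/(π·0.118²) = 3.630 m/s
Re = VD/ν = 3.630·0.118/4.74×10^-7 = 9.04×10^5 → turbulent
ε/D = 0.047/118 = 3.98×10^-4
Haaland: f = 0.01648
h_f = f(L/D)V²/(2g) = 0.01648·(485/0.118)·3.630²/(2·9.81) = 45.50 m
Δp = ρg·h_f = 723.0·9.81·45.50 = 322.7 kPa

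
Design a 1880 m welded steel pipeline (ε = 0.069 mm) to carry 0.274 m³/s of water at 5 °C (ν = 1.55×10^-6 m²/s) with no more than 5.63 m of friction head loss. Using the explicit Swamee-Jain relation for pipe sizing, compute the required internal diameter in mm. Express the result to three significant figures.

Swamee-Jain (Type III): D = 0.66·[ε^1.25·(LQ²/(gh_f))^4.75 + ν·Q^9.4·(L/(gh_f))^5.2]^0.04
LQ²/(gh_f) = 2.556; L/(gh_f) = 34.04
Term 1 = ε^1.25·(…)^4.75 = 5.42×10^-4; Term 2 = ν·Q^9.4·(…)^5.2 = 7.44×10^-4
D = 0.66·(5.42×10^-4 + 7.44×10^-4)^0.04 = 0.5057 m = 506 mm
Check: V = 1.36 m/s, Re = 4.45×10^5, f = 0.01506, h_f = 5.31 m ≈ 5.63 m ✓

D ≈ 506 mm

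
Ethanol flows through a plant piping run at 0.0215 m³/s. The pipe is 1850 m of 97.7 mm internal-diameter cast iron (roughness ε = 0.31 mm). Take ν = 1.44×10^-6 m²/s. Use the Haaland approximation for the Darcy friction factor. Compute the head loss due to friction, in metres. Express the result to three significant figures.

V = 4Q/(πD²) = 4·0.0215/(π·0.0977²) = 2.868 m/s
Re = VD/ν = 2.868·0.0977/1.44×10^-6 = 1.95×10^5 → turbulent
ε/D = 0.31/97.7 = 0.00317
Haaland: f = 0.02723
h_f = f(L/D)V²/(2g) = 0.02723·(1850/0.0977)·2.868²/(2·9.81) = 216.1 m

h_f ≈ 216 m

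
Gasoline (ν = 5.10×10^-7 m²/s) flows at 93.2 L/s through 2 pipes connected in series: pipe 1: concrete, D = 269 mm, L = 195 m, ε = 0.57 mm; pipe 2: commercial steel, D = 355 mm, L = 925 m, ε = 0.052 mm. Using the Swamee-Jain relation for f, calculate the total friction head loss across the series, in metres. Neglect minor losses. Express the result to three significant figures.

H ≈ 4.11 m

Pipe 1: V = 1.640 m/s, Re = 8.65×10^5, ε/D = 0.00212, f = 0.02407, h_1 = f(L/D)V²/2g = 2.392 m
Pipe 2: V = 0.9416 m/s, Re = 6.55×10^5, ε/D = 1.46×10^-4, f = 0.01461, h_2 = f(L/D)V²/2g = 1.720 m
Series → Q common, losses add: H = Σh = 4.112 m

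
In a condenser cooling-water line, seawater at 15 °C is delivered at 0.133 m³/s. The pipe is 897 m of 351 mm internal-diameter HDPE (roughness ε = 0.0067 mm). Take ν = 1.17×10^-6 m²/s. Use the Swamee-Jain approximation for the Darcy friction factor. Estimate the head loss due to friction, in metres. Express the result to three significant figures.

V = 4Q/(πD²) = 4·0.133/(π·0.351²) = 1.375 m/s
Re = VD/ν = 1.375·0.351/1.17×10^-6 = 4.12×10^5 → turbulent
ε/D = 0.0067/351 = 1.91×10^-5
Swamee-Jain: f = 0.01382
h_f = f(L/D)V²/(2g) = 0.01382·(897/0.351)·1.375²/(2·9.81) = 3.402 m

h_f ≈ 3.40 m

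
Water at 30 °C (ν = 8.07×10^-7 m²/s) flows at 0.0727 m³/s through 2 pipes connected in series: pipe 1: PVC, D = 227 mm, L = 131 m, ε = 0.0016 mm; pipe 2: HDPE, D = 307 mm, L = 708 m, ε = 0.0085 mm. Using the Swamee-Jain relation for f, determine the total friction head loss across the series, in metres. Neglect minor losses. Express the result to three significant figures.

H ≈ 2.86 m

Pipe 1: V = 1.796 m/s, Re = 5.05×10^5, ε/D = 7.05×10^-6, f = 0.01318, h_1 = f(L/D)V²/2g = 1.251 m
Pipe 2: V = 0.9821 m/s, Re = 3.74×10^5, ε/D = 2.77×10^-5, f = 0.01416, h_2 = f(L/D)V²/2g = 1.606 m
Series → Q common, losses add: H = Σh = 2.857 m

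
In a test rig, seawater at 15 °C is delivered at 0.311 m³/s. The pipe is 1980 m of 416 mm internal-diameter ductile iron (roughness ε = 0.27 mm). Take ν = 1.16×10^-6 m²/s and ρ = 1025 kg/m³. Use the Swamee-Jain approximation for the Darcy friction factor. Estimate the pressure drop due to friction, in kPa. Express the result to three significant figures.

Δp ≈ 234 kPa

V = 4Q/(πD²) = 4·0.311/(π·0.416²) = 2.288 m/s
Re = VD/ν = 2.288·0.416/1.16×10^-6 = 8.21×10^5 → turbulent
ε/D = 0.27/416 = 6.49×10^-4
Swamee-Jain: f = 0.01833
h_f = f(L/D)V²/(2g) = 0.01833·(1980/0.416)·2.288²/(2·9.81) = 23.28 m
Δp = ρg·h_f = 1025·9.81·23.28 = 234.1 kPa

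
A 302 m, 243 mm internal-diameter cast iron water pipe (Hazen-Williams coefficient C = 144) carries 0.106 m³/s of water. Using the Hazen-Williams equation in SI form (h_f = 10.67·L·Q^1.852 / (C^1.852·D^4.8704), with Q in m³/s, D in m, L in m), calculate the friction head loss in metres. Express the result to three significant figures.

h_f = 10.67·302·0.106^1.852 / (144^1.852·0.243^4.8704) = 4.990 m

h_f ≈ 4.99 m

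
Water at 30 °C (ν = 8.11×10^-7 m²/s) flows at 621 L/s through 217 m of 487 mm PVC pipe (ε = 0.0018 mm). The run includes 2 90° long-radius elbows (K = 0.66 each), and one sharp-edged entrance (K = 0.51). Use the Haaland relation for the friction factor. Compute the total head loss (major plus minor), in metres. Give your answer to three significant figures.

V = 4Q/(πD²) = 3.334 m/s; V²/2g = 0.5665 m
Re = 2.00×10^6, ε/D = 3.70×10^-6 → f = 0.01045 (Haaland)
Major: h_f = f(L/D)·V²/2g = 0.01045·445.6·0.5665 = 2.637 m
Minor: ΣK = 1.83; h_m = ΣK·V²/2g = 1.037 m
Total H_L = 2.637 + 1.037 = 3.673 m

H_L ≈ 3.67 m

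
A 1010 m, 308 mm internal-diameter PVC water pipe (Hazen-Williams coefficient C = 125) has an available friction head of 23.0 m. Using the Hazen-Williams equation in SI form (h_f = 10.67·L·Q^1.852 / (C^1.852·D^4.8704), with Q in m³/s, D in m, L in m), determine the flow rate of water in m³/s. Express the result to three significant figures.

Q ≈ 0.204 m³/s

Rearranging: Q = [h_f·C^1.852·D^4.8704 / (10.67·L)]^(1/1.852)
Q = [23.0·125^1.852·0.308^4.8704 / (10.67·1010)]^0.540 = 0.2041 m³/s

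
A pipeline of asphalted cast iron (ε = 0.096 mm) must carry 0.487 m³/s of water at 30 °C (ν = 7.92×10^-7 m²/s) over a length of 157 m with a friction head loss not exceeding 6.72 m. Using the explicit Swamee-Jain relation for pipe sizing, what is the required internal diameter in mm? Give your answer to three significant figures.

D ≈ 375 mm

Swamee-Jain (Type III): D = 0.66·[ε^1.25·(LQ²/(gh_f))^4.75 + ν·Q^9.4·(L/(gh_f))^5.2]^0.04
LQ²/(gh_f) = 0.5648; L/(gh_f) = 2.382
Term 1 = ε^1.25·(…)^4.75 = 6.30×10^-7; Term 2 = ν·Q^9.4·(…)^5.2 = 8.34×10^-8
D = 0.66·(6.30×10^-7 + 8.34×10^-8)^0.04 = 0.3747 m = 375 mm
Check: V = 4.42 m/s, Re = 2.09×10^6, f = 0.01493, h_f = 6.22 m ≈ 6.72 m ✓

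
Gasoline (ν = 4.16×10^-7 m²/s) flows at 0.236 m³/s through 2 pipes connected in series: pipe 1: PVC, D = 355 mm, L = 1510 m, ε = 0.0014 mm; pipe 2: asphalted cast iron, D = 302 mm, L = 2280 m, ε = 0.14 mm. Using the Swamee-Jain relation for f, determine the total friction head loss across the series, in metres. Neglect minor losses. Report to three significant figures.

H ≈ 82.7 m

Pipe 1: V = 2.384 m/s, Re = 2.03×10^6, ε/D = 3.94×10^-6, f = 0.01049, h_1 = f(L/D)V²/2g = 12.93 m
Pipe 2: V = 3.295 m/s, Re = 2.39×10^6, ε/D = 4.64×10^-4, f = 0.01672, h_2 = f(L/D)V²/2g = 69.82 m
Series → Q common, losses add: H = Σh = 82.74 m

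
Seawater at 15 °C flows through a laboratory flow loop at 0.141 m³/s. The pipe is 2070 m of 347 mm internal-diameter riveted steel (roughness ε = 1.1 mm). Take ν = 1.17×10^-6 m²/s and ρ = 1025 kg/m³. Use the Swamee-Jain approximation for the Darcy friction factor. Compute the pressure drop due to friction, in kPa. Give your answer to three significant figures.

Δp ≈ 183 kPa

V = 4Q/(πD²) = 4·0.141/(π·0.347²) = 1.491 m/s
Re = VD/ν = 1.491·0.347/1.17×10^-6 = 4.42×10^5 → turbulent
ε/D = 1.1/347 = 0.00317
Swamee-Jain: f = 0.02699
h_f = f(L/D)V²/(2g) = 0.02699·(2070/0.347)·1.491²/(2·9.81) = 18.24 m
Δp = ρg·h_f = 1025·9.81·18.24 = 183.4 kPa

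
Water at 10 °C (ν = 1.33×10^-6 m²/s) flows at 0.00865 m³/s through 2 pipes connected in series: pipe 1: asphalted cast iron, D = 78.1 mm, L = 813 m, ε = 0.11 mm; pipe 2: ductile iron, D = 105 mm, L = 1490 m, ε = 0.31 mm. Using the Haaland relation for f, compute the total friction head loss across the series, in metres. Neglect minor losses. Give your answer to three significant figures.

Pipe 1: V = 1.806 m/s, Re = 1.06×10^5, ε/D = 0.00141, f = 0.02320, h_1 = f(L/D)V²/2g = 40.13 m
Pipe 2: V = 0.9990 m/s, Re = 7.89×10^4, ε/D = 0.00295, f = 0.02758, h_2 = f(L/D)V²/2g = 19.91 m
Series → Q common, losses add: H = Σh = 60.04 m

H ≈ 60.0 m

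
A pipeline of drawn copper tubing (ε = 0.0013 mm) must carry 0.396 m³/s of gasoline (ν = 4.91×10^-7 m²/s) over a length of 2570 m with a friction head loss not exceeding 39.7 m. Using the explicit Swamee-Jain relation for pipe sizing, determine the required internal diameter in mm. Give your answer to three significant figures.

D ≈ 386 mm

Swamee-Jain (Type III): D = 0.66·[ε^1.25·(LQ²/(gh_f))^4.75 + ν·Q^9.4·(L/(gh_f))^5.2]^0.04
LQ²/(gh_f) = 1.035; L/(gh_f) = 6.599
Term 1 = ε^1.25·(…)^4.75 = 5.16×10^-8; Term 2 = ν·Q^9.4·(…)^5.2 = 1.48×10^-6
D = 0.66·(5.16×10^-8 + 1.48×10^-6)^0.04 = 0.3863 m = 386 mm
Check: V = 3.38 m/s, Re = 2.66×10^6, f = 0.01007, h_f = 38.9 m ≈ 39.7 m ✓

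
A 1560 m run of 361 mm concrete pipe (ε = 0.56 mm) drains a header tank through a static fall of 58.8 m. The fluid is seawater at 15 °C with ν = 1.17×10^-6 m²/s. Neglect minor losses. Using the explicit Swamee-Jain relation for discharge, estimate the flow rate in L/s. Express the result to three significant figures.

Swamee-Jain (Type II): Q = -0.965·√(gD⁵h_f/L)·ln[ε/(3.7D) + √(3.17ν²L/(gD³h_f))]
√(gD⁵h_f/L) = √(9.81·0.361⁵·58.8/1560) = 0.04761
ε/(3.7D) = 4.19×10^-4; √(3.17ν²L/(gD³h_f)) = 1.58×10^-5
Q = -0.965·0.04761·ln(4.350×10^-4) = 0.3556 m³/s
Check: V = 3.47 m/s, Re = 1.07×10^6, f = 0.02220, h_f = 59.0 m ≈ 58.8 m ✓

Q ≈ 356 L/s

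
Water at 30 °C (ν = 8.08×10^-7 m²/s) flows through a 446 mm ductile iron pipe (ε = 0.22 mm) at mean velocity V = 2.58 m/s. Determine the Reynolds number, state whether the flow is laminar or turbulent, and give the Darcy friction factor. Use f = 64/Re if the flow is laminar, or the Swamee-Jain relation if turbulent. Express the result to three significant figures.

Re ≈ 1.42×10^6; turbulent; f ≈ 0.0171

Re = VD/ν = 2.580·0.446/8.08×10^-7 = 1.42×10^6
Re > 4000 → turbulent; ε/D = 4.93×10^-4
Swamee-Jain: f = 0.01710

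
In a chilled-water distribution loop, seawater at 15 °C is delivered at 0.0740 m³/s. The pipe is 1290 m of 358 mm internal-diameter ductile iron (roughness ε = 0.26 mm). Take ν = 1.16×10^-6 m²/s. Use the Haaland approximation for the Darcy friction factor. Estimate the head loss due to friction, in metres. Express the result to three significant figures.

h_f ≈ 1.94 m

V = 4Q/(πD²) = 4·0.0740/(π·0.358²) = 0.7351 m/s
Re = VD/ν = 0.7351·0.358/1.16×10^-6 = 2.27×10^5 → turbulent
ε/D = 0.26/358 = 7.26×10^-4
Haaland: f = 0.01958
h_f = f(L/D)V²/(2g) = 0.01958·(1290/0.358)·0.7351²/(2·9.81) = 1.944 m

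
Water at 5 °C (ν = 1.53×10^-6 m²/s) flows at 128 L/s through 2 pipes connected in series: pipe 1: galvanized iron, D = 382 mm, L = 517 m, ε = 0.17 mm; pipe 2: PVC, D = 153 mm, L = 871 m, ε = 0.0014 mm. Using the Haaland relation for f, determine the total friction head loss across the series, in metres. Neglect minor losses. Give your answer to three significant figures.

H ≈ 177 m

Pipe 1: V = 1.117 m/s, Re = 2.79×10^5, ε/D = 4.45×10^-4, f = 0.01784, h_1 = f(L/D)V²/2g = 1.535 m
Pipe 2: V = 6.962 m/s, Re = 6.96×10^5, ε/D = 9.15×10^-6, f = 0.01245, h_2 = f(L/D)V²/2g = 175.1 m
Series → Q common, losses add: H = Σh = 176.7 m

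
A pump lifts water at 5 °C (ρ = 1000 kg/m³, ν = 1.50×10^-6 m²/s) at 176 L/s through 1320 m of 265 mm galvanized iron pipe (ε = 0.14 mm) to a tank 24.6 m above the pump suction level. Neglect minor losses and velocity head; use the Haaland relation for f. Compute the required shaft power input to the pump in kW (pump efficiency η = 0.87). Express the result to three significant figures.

P_shaft ≈ 139 kW

V = 4Q/(πD²) = 3.191 m/s; Re = 5.64×10^5; ε/D = 5.28×10^-4; f = 0.01767
h_f = f(L/D)V²/2g = 45.68 m
Total head H = z + h_f = 24.6 + 45.68 = 70.28 m
P_hyd = ρgQH = 1000·9.81·0.176·70.28 = 121.3 kW
P_shaft = P_hyd/η = 121.3/0.87 = 139.5 kW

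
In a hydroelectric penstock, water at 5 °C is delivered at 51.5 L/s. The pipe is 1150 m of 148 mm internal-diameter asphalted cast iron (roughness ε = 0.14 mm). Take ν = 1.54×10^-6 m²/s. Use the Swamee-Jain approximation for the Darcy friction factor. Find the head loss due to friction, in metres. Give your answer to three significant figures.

h_f ≈ 73.0 m

V = 4Q/(πD²) = 4·0.0515/(π·0.148²) = 2.994 m/s
Re = VD/ν = 2.994·0.148/1.54×10^-6 = 2.88×10^5 → turbulent
ε/D = 0.14/148 = 9.46×10^-4
Swamee-Jain: f = 0.02056
h_f = f(L/D)V²/(2g) = 0.02056·(1150/0.148)·2.994²/(2·9.81) = 72.97 m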